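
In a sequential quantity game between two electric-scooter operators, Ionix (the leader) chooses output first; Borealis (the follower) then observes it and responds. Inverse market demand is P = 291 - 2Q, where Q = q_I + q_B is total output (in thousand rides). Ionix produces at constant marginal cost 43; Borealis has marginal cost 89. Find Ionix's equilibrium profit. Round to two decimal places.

5402.25

Solve by backward induction. Given q_I, the follower Borealis maximises π_B = (291 - 2q_I - 2q_B)q_B - 89q_B.
Setting the follower's marginal profit to zero, 202 - 2q_I - 4q_B = 0, i.e. q_B = (202 - 2q_I)/4.
Ionix substitutes q_B(q_I) into its own profit: π_I = q_I(291 - 2q_I - (202 - 2q_I)/2) - 43q_I = (190 - q_I)q_I - 43q_I.
Leader FOC: 147 - 2q_I = 0, so q_I = 147/2.
Then q_B = (202 - 2·(147/2))/4 = 55/4.
Price P = 291 - 2·(349/4) = 233/2.
Ionix's profit: (233/2 - 43)·(147/2) = 5402.2500.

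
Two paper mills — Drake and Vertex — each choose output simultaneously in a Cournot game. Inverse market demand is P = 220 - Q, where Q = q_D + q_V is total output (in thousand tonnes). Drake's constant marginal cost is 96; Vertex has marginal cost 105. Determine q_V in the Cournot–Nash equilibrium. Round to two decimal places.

35.33

Drake's profit: π_D = (220 - Q)q_D - (96q_D). Setting ∂π_D/∂q_D = 0: 124 - 2q_D - (q_V) = 0.
Vertex's first-order condition: 115 - 2q_V - (q_D) = 0.
Best responses: q_D = (124 - q_V)/2, q_V = (115 - q_D)/2.
Substituting one into the other gives q_D = 133/3 and q_V = 106/3.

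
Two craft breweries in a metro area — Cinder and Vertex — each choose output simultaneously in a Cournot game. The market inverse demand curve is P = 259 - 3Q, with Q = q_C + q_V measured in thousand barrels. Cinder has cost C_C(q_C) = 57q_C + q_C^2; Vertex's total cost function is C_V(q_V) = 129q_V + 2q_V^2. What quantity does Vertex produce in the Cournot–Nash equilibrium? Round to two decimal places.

Cinder's profit: π_C = (259 - 3Q)q_C - (57q_C + q_C²). Setting ∂π_C/∂q_C = 0: 202 - 8q_C - 3(q_V) = 0.
Vertex's profit: π_V = (259 - 3Q)q_V - (129q_V + 2q_V²). Setting ∂π_V/∂q_V = 0: 130 - 10q_V - 3(q_C) = 0.
Rearranging gives the reaction functions q_C = (202 - 3q_V)/8 and q_V = (130 - 3q_C)/10.
Substituting one into the other gives q_C = 1630/71 and q_V = 434/71.

6.11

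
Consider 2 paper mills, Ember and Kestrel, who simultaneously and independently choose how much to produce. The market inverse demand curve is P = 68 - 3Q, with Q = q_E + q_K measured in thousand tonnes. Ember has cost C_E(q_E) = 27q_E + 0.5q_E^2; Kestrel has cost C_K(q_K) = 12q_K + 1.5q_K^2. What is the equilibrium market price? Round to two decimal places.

Ember's profit: π_E = (68 - 3Q)q_E - (27q_E + (1/2)q_E²). Setting ∂π_E/∂q_E = 0: 41 - 7q_E - 3(q_K) = 0.
Kestrel's profit: π_K = (68 - 3Q)q_K - (12q_K + (3/2)q_K²). Setting ∂π_K/∂q_K = 0: 56 - 9q_K - 3(q_E) = 0.
Rearranging gives the reaction functions q_E = (41 - 3q_K)/7 and q_K = (56 - 3q_E)/9.
Substituting one into the other gives q_E = 67/18 and q_K = 269/54.
Total output Q = 235/27, so price P = 68 - 3·(235/27) = 377/9.

41.89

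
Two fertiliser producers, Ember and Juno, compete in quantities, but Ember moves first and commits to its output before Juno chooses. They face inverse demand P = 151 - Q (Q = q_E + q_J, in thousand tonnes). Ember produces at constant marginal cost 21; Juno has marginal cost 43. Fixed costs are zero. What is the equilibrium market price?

59

Solve by backward induction. Given q_E, the follower Juno maximises π_J = (151 - q_E - q_J)q_J - 43q_J.
∂π_J/∂q_J = 108 - q_E - 2q_J = 0 gives the reaction function q_J = (108 - q_E)/2.
Ember substitutes q_J(q_E) into its own profit: π_E = q_E(151 - q_E - (108 - q_E)/2) - 21q_E = (97 - (1/2)q_E)q_E - 21q_E.
The leader's first-order condition 76 - q_E = 0 yields q_E = 76.
Then q_J = (108 - 76)/2 = 16.
Total output Q = 92, so price P = 151 - 92 = 59.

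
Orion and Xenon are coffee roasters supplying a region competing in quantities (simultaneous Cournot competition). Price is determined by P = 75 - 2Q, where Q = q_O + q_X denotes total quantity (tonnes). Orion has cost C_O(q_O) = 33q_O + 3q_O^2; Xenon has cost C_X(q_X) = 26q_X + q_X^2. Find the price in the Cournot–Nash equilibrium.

55

Orion's profit: π_O = (75 - 2Q)q_O - (33q_O + 3q_O²). Setting ∂π_O/∂q_O = 0: 42 - 10q_O - 2(q_X) = 0.
Xenon's first-order condition: 49 - 6q_X - 2(q_O) = 0.
Best responses: q_O = (42 - 2q_X)/10, q_X = (49 - 2q_O)/6.
Solving the pair: q_O = 11/4, q_X = 29/4.
Total output Q = 10, so price P = 75 - 2·10 = 55.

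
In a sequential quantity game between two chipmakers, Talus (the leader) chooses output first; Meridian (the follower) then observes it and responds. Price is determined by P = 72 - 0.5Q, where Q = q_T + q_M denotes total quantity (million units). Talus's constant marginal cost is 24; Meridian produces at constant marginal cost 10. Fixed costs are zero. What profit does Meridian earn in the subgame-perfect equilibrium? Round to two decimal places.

The follower Meridian best-responds to any q_T: π_M = (72 - 0.5Q)q_M - 10q_M.
Setting the follower's marginal profit to zero, 62 - (1/2)q_T - q_M = 0, i.e. q_M = (62 - (1/2)q_T).
Talus substitutes q_M(q_T) into its own profit: π_T = q_T(72 - (1/2)q_T - (62 - (1/2)q_T)/2) - 24q_T = (41 - (1/4)q_T)q_T - 24q_T.
Maximising: ∂π_T/∂q_T = 17 - (1/2)q_T = 0, giving q_T = 34.
Then q_M = (62 - (1/2)·34) = 45.
Price P = 72 - (1/2)·79 = 65/2.
Meridian's profit: (65/2 - 10)·45 = 1012.5000.

1012.50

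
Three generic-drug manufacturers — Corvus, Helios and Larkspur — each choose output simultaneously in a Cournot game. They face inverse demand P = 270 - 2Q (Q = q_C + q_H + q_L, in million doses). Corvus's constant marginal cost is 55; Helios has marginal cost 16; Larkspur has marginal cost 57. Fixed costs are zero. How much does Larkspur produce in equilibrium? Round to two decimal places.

21.25

Corvus's profit: π_C = (270 - 2Q)q_C - (55q_C). Setting ∂π_C/∂q_C = 0: 215 - 4q_C - 2(q_H + q_L) = 0.
Helios's profit: π_H = (270 - 2Q)q_H - (16q_H). Setting ∂π_H/∂q_H = 0: 254 - 4q_H - 2(q_C + q_L) = 0.
Larkspur's profit: π_L = (270 - 2Q)q_L - (57q_L). Setting ∂π_L/∂q_L = 0: 213 - 4q_L - 2(q_C + q_H) = 0.
Adding the 3 conditions: 682 − 4Q − 4Q = 0, i.e. Q = 341/4.
Back-substituting: q_C = (215 − 341/2)/2 = 89/4, q_H = (254 − 341/2)/2 = 167/4, q_L = (213 − 341/2)/2 = 85/4.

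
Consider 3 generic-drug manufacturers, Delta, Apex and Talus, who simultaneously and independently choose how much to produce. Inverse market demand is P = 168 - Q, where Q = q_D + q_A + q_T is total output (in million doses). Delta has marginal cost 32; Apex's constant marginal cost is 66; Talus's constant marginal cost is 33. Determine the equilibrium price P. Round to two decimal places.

Delta's profit: π_D = (168 - Q)q_D - (32q_D). Setting ∂π_D/∂q_D = 0: 136 - 2q_D - (q_A + q_T) = 0.
Apex's profit: π_A = (168 - Q)q_A - (66q_A). Setting ∂π_A/∂q_A = 0: 102 - 2q_A - (q_D + q_T) = 0.
Talus's profit: π_T = (168 - Q)q_T - (33q_T). Setting ∂π_T/∂q_T = 0: 135 - 2q_T - (q_D + q_A) = 0.
Summing all 3 equations gives 373 − 4Q = 0, hence Q = 373/4.
Back-substituting: q_D = (136 − 373/4) = 171/4, q_A = (102 − 373/4) = 35/4, q_T = (135 − 373/4) = 167/4.
Total output Q = 373/4, so price P = 168 - 373/4 = 299/4.

74.75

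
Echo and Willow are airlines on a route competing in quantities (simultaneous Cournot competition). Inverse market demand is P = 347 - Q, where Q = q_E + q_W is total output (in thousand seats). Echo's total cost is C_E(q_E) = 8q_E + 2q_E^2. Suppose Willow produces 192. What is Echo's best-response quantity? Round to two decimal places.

With the rival's output fixed at 192, Echo's profit is π_E = (347 - 192 - q_E)q_E - (8q_E + 2q_E²) = (155 - q_E)q_E - (8q_E + 2q_E²).
∂π_E/∂q_E = 147 - 6q_E = 0, so q_E = 49/2.

24.50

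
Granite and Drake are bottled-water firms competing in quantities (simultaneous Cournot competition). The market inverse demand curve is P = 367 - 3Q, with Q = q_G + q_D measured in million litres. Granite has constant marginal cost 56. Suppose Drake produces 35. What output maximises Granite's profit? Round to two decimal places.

34.33

With the rival's output fixed at 35, Granite's profit is π_G = (367 - 3·35 - 3q_G)q_G - (56q_G) = (262 - 3q_G)q_G - (56q_G).
∂π_G/∂q_G = 206 - 6q_G = 0, so q_G = 103/3.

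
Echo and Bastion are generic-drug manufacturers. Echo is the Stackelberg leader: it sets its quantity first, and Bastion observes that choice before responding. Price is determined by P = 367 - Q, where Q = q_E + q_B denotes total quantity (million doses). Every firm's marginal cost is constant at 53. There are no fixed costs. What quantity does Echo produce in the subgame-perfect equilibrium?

157

Solve by backward induction. Given q_E, the follower Bastion maximises π_B = (367 - q_E - q_B)q_B - 53q_B.
Follower FOC: 314 - q_E - 2q_B = 0, so q_B(q_E) = (314 - q_E)/2.
Echo substitutes q_B(q_E) into its own profit: π_E = q_E(367 - q_E - (314 - q_E)/2) - 53q_E = (210 - (1/2)q_E)q_E - 53q_E.
The leader's first-order condition 157 - q_E = 0 yields q_E = 157.
Then q_B = (314 - 157)/2 = 157/2.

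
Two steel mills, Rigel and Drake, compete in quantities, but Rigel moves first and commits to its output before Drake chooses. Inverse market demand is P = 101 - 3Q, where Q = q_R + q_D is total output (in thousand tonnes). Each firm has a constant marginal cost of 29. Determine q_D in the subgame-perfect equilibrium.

Solve by backward induction. Given q_R, the follower Drake maximises π_D = (101 - 3q_R - 3q_D)q_D - 29q_D.
Setting the follower's marginal profit to zero, 72 - 3q_R - 6q_D = 0, i.e. q_D = (72 - 3q_R)/6.
The leader anticipates this reaction. Substituting into P = 101 - 3Q gives P = 65 - (3/2)q_R, so π_R = (65 - (3/2)q_R)q_R - 29q_R.
Maximising: ∂π_R/∂q_R = 36 - 3q_R = 0, giving q_R = 12.
Then q_D = (72 - 3·12)/6 = 6.

6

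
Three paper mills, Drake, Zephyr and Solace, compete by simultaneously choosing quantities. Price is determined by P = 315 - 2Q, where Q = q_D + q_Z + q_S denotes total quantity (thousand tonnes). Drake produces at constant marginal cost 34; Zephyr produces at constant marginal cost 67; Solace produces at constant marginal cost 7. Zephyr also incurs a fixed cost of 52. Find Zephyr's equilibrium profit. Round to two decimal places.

698.78

Drake's profit: π_D = (315 - 2Q)q_D - (34q_D). Setting ∂π_D/∂q_D = 0: 281 - 4q_D - 2(q_Z + q_S) = 0.
Zephyr's profit: π_Z = (315 - 2Q)q_Z - (67q_Z). Setting ∂π_Z/∂q_Z = 0: 248 - 4q_Z - 2(q_D + q_S) = 0.
Solace's first-order condition: 308 - 4q_S - 2(q_D + q_Z) = 0.
Adding the 3 conditions: 837 − 4Q − 4Q = 0, i.e. Q = 837/8.
Back-substituting: q_D = (281 − 837/4)/2 = 287/8, q_Z = (248 − 837/4)/2 = 155/8, q_S = (308 − 837/4)/2 = 395/8.
Price P = 315 - 2·(837/8) = 423/4.
Zephyr's profit: (423/4 - 67)·(155/8) - 52 = 698.7813.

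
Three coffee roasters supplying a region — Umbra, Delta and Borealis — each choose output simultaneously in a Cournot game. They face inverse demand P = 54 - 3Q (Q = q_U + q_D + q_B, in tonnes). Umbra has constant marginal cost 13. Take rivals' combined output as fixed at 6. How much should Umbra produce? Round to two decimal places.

With rivals' combined output fixed at 6, Umbra's profit is π_U = (54 - 3·6 - 3q_U)q_U - (13q_U) = (36 - 3q_U)q_U - (13q_U).
∂π_U/∂q_U = 23 - 6q_U = 0, so q_U = 23/6.

3.83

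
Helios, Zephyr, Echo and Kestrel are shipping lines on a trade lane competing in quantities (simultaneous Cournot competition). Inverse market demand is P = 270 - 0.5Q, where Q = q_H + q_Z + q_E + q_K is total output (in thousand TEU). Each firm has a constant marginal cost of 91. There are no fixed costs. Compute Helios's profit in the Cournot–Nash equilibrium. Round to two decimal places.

2563.28

Each firm earns π_i = (270 - 0.5Q)q_i - 91q_i.
First-order condition (treating rivals' output as given): 179 - q_i - (1/2)·Σ_{j≠i} q_j = 0.
By symmetry each firm produces the same amount; substituting Σ_{j≠i} q_j = 3q_i yields q_i = 179/(5/2) = 358/5.
Price P = 270 - (1/2)·(1432/5) = 634/5.
Helios's profit: (634/5 - 91)·(358/5) = 2563.2800.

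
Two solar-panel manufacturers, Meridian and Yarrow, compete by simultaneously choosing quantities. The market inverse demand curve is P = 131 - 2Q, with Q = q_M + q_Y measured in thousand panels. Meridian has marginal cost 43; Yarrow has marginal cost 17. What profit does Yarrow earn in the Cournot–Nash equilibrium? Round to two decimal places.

Meridian's profit: π_M = (131 - 2Q)q_M - (43q_M). Setting ∂π_M/∂q_M = 0: 88 - 4q_M - 2(q_Y) = 0.
Yarrow's profit: π_Y = (131 - 2Q)q_Y - (17q_Y). Setting ∂π_Y/∂q_Y = 0: 114 - 4q_Y - 2(q_M) = 0.
So q_M = (88 - 2q_Y)/4 and q_Y = (114 - 2q_M)/4.
Solving the pair: q_M = 31/3, q_Y = 70/3.
Price P = 131 - 2·(101/3) = 191/3.
Yarrow's profit: (191/3 - 17)·(70/3) = 1088.8889.

1088.89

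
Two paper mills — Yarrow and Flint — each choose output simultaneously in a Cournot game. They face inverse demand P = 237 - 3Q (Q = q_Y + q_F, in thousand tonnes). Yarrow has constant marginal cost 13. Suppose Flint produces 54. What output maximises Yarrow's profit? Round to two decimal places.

With the rival's output fixed at 54, Yarrow's profit is π_Y = (237 - 3·54 - 3q_Y)q_Y - (13q_Y) = (75 - 3q_Y)q_Y - (13q_Y).
∂π_Y/∂q_Y = 62 - 6q_Y = 0, so q_Y = 31/3.

10.33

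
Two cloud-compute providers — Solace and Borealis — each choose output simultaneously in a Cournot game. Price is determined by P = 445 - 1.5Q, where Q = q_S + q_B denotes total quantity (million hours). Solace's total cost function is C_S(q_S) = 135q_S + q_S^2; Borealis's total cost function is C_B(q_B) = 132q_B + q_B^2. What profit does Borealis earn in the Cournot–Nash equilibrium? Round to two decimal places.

Solace's profit: π_S = (445 - 1.5Q)q_S - (135q_S + q_S²). Setting ∂π_S/∂q_S = 0: 310 - 5q_S - (3/2)(q_B) = 0.
Borealis's first-order condition: 313 - 5q_B - (3/2)(q_S) = 0.
So q_S = (310 - (3/2)q_B)/5 and q_B = (313 - (3/2)q_S)/5.
Substituting one into the other gives q_S = 47.4945 and q_B = 48.3516.
Price P = 445 - (3/2)·(1246/13) = 301.2308.
Borealis's profit: 301.2308·48.3516 - 132·48.3516 - 48.3516² = 5844.7047.

5844.70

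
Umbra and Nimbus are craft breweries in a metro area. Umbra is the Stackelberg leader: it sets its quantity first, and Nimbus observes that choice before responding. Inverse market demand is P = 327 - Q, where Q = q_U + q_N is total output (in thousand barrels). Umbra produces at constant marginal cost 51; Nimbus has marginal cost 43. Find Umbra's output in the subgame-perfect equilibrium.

Solve by backward induction. Given q_U, the follower Nimbus maximises π_N = (327 - q_U - q_N)q_N - 43q_N.
Follower FOC: 284 - q_U - 2q_N = 0, so q_N(q_U) = (284 - q_U)/2.
The leader anticipates this reaction. Substituting into P = 327 - Q gives P = 185 - (1/2)q_U, so π_U = (185 - (1/2)q_U)q_U - 51q_U.
The leader's first-order condition 134 - q_U = 0 yields q_U = 134.
Then q_N = (284 - 134)/2 = 75.

134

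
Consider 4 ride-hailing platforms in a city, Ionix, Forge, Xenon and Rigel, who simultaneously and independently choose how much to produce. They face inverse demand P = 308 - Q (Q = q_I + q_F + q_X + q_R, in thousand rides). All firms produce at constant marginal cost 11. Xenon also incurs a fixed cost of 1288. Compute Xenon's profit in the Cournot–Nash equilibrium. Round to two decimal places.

2240.36

Each firm earns π_i = (308 - Q)q_i - 11q_i.
Setting ∂π_i/∂q_i = 0 with rivals' quantities fixed: 297 - 2q_i - Σ_{j≠i} q_j = 0.
With identical firms every q_j equals q_i, so Σ_{j≠i} q_j = 3q_i and 297 = 5q_i, giving q_i = 297/5.
Price P = 308 - 1188/5 = 352/5.
Xenon's profit: (352/5 - 11)·(297/5) - 1288 = 2240.3600.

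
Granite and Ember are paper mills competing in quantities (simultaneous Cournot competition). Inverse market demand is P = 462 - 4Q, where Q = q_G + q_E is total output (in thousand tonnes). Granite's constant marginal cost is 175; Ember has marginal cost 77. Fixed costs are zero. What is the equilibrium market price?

Granite's profit: π_G = (462 - 4Q)q_G - (175q_G). Setting ∂π_G/∂q_G = 0: 287 - 8q_G - 4(q_E) = 0.
Ember's first-order condition: 385 - 8q_E - 4(q_G) = 0.
Rearranging gives the reaction functions q_G = (287 - 4q_E)/8 and q_E = (385 - 4q_G)/8.
Substituting one into the other gives q_G = 63/4 and q_E = 161/4.
Total output Q = 56, so price P = 462 - 4·56 = 238.

238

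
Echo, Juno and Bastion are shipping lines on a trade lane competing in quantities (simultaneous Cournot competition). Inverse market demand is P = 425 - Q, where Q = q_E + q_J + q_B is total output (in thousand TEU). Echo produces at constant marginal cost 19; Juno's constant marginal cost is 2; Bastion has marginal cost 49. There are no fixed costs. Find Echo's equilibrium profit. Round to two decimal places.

Echo's profit: π_E = (425 - Q)q_E - (19q_E). Setting ∂π_E/∂q_E = 0: 406 - 2q_E - (q_J + q_B) = 0.
Juno's profit: π_J = (425 - Q)q_J - (2q_J). Setting ∂π_J/∂q_J = 0: 423 - 2q_J - (q_E + q_B) = 0.
Bastion's first-order condition: 376 - 2q_B - (q_E + q_J) = 0.
Summing all 3 equations gives 1205 − 4Q = 0, hence Q = 1205/4.
Back-substituting: q_E = (406 − 1205/4) = 419/4, q_J = (423 − 1205/4) = 487/4, q_B = (376 − 1205/4) = 299/4.
Price P = 425 - 1205/4 = 495/4.
Echo's profit: (495/4 - 19)·(419/4) = 10972.5625.

10972.56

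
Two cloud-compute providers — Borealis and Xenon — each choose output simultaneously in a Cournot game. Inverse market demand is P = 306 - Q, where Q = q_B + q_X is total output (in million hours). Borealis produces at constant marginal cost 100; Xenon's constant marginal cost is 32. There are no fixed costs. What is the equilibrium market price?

146

Borealis's profit: π_B = (306 - Q)q_B - (100q_B). Setting ∂π_B/∂q_B = 0: 206 - 2q_B - (q_X) = 0.
Xenon's profit: π_X = (306 - Q)q_X - (32q_X). Setting ∂π_X/∂q_X = 0: 274 - 2q_X - (q_B) = 0.
Rearranging gives the reaction functions q_B = (206 - q_X)/2 and q_X = (274 - q_B)/2.
Solving the pair: q_B = 46, q_X = 114.
Total output Q = 160, so price P = 306 - 160 = 146.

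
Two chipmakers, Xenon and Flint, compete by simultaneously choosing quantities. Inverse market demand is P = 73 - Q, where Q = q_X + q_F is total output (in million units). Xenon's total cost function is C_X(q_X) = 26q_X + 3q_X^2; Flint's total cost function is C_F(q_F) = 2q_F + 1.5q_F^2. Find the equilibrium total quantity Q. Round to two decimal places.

Xenon's profit: π_X = (73 - Q)q_X - (26q_X + 3q_X²). Setting ∂π_X/∂q_X = 0: 47 - 8q_X - (q_F) = 0.
Flint's profit: π_F = (73 - Q)q_F - (2q_F + (3/2)q_F²). Setting ∂π_F/∂q_F = 0: 71 - 5q_F - (q_X) = 0.
So q_X = (47 - q_F)/8 and q_F = (71 - q_X)/5.
Substituting one into the other gives q_X = 164/39 and q_F = 521/39.
Total output Q = 164/39 + 521/39 = 685/39.

17.56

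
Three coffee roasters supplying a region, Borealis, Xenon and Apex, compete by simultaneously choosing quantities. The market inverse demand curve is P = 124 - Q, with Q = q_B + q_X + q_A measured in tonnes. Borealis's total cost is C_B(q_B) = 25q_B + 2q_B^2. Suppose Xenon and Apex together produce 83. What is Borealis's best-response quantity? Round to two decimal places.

With rivals' combined output fixed at 83, Borealis's profit is π_B = (124 - 83 - q_B)q_B - (25q_B + 2q_B²) = (41 - q_B)q_B - (25q_B + 2q_B²).
∂π_B/∂q_B = 16 - 6q_B = 0, so q_B = 8/3.

2.67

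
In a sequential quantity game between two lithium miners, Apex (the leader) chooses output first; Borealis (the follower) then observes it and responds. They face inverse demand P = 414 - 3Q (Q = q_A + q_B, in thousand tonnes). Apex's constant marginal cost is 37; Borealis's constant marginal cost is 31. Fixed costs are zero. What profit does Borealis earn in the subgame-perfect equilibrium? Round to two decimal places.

3250.52

Solve by backward induction. Given q_A, the follower Borealis maximises π_B = (414 - 3q_A - 3q_B)q_B - 31q_B.
∂π_B/∂q_B = 383 - 3q_A - 6q_B = 0 gives the reaction function q_B = (383 - 3q_A)/6.
Apex substitutes q_B(q_A) into its own profit: π_A = q_A(414 - 3q_A - (383 - 3q_A)/2) - 37q_A = (445/2 - (3/2)q_A)q_A - 37q_A.
Leader FOC: 371/2 - 3q_A = 0, so q_A = 371/6.
Then q_B = (383 - 3·(371/6))/6 = 395/12.
Price P = 414 - 3·(379/4) = 519/4.
Borealis's profit: (519/4 - 31)·(395/12) = 3250.5208.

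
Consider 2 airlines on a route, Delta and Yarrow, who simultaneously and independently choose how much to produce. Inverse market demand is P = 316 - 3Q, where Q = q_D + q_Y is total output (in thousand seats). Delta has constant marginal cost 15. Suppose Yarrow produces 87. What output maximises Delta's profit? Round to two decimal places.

6.67

With the rival's output fixed at 87, Delta's profit is π_D = (316 - 3·87 - 3q_D)q_D - (15q_D) = (55 - 3q_D)q_D - (15q_D).
∂π_D/∂q_D = 40 - 6q_D = 0, so q_D = 20/3.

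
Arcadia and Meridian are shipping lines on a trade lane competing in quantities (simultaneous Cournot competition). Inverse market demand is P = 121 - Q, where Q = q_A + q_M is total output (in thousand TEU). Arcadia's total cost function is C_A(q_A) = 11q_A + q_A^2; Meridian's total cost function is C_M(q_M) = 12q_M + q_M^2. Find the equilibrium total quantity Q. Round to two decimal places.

43.80

Arcadia's profit: π_A = (121 - Q)q_A - (11q_A + q_A²). Setting ∂π_A/∂q_A = 0: 110 - 4q_A - (q_M) = 0.
Meridian's first-order condition: 109 - 4q_M - (q_A) = 0.
Rearranging gives the reaction functions q_A = (110 - q_M)/4 and q_M = (109 - q_A)/4.
Substituting one into the other gives q_A = 331/15 and q_M = 326/15.
Total output Q = 331/15 + 326/15 = 219/5.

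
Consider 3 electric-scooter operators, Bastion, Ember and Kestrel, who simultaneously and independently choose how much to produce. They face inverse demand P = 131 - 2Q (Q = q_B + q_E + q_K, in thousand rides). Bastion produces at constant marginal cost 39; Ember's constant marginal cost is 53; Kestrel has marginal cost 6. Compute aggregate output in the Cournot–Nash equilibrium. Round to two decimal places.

36.88

Bastion's profit: π_B = (131 - 2Q)q_B - (39q_B). Setting ∂π_B/∂q_B = 0: 92 - 4q_B - 2(q_E + q_K) = 0.
Ember's profit: π_E = (131 - 2Q)q_E - (53q_E). Setting ∂π_E/∂q_E = 0: 78 - 4q_E - 2(q_B + q_K) = 0.
Kestrel's profit: π_K = (131 - 2Q)q_K - (6q_K). Setting ∂π_K/∂q_K = 0: 125 - 4q_K - 2(q_B + q_E) = 0.
Summing all 3 equations gives 295 − 8Q = 0, hence Q = 295/8.
Back-substituting: q_B = (92 − 295/4)/2 = 73/8, q_E = (78 − 295/4)/2 = 17/8, q_K = (125 − 295/4)/2 = 205/8.
Total output Q = 73/8 + 17/8 + 205/8 = 295/8.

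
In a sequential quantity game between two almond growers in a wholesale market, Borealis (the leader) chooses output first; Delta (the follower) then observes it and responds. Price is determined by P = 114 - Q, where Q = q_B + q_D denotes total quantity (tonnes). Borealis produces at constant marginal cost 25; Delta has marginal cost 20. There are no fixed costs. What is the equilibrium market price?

The follower Delta best-responds to any q_B: π_D = (114 - Q)q_D - 20q_D.
Setting the follower's marginal profit to zero, 94 - q_B - 2q_D = 0, i.e. q_D = (94 - q_B)/2.
The leader anticipates this reaction. Substituting into P = 114 - Q gives P = 67 - (1/2)q_B, so π_B = (67 - (1/2)q_B)q_B - 25q_B.
The leader's first-order condition 42 - q_B = 0 yields q_B = 42.
Then q_D = (94 - 42)/2 = 26.
Total output Q = 68, so price P = 114 - 68 = 46.

46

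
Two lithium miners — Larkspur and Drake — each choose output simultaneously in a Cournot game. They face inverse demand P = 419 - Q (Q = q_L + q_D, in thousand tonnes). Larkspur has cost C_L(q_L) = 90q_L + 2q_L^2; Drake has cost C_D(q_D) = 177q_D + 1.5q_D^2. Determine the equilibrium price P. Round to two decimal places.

Larkspur's profit: π_L = (419 - Q)q_L - (90q_L + 2q_L²). Setting ∂π_L/∂q_L = 0: 329 - 6q_L - (q_D) = 0.
Drake's first-order condition: 242 - 5q_D - (q_L) = 0.
Rearranging gives the reaction functions q_L = (329 - q_D)/6 and q_D = (242 - q_L)/5.
Solving the pair: q_L = 1403/29, q_D = 1123/29.
Total output Q = 87.1034, so price P = 419 - 87.1034 = 331.8966.

331.90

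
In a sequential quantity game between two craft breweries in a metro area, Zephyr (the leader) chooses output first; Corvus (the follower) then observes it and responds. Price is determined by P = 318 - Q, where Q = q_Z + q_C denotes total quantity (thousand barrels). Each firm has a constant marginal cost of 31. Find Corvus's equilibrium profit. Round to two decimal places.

Solve by backward induction. Given q_Z, the follower Corvus maximises π_C = (318 - q_Z - q_C)q_C - 31q_C.
∂π_C/∂q_C = 287 - q_Z - 2q_C = 0 gives the reaction function q_C = (287 - q_Z)/2.
The leader anticipates this reaction. Substituting into P = 318 - Q gives P = 349/2 - (1/2)q_Z, so π_Z = (349/2 - (1/2)q_Z)q_Z - 31q_Z.
Maximising: ∂π_Z/∂q_Z = 287/2 - q_Z = 0, giving q_Z = 287/2.
Then q_C = (287 - 287/2)/2 = 287/4.
Price P = 318 - 861/4 = 411/4.
Corvus's profit: (411/4 - 31)·(287/4) = 5148.0625.

5148.06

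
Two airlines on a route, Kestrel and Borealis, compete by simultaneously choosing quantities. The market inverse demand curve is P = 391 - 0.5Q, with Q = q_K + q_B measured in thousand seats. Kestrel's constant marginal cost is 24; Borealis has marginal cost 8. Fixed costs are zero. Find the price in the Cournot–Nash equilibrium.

Kestrel's profit: π_K = (391 - 0.5Q)q_K - (24q_K). Setting ∂π_K/∂q_K = 0: 367 - q_K - (1/2)(q_B) = 0.
Borealis's first-order condition: 383 - q_B - (1/2)(q_K) = 0.
Best responses: q_K = (367 - (1/2)q_B), q_B = (383 - (1/2)q_K).
Solving the pair: q_K = 234, q_B = 266.
Total output Q = 500, so price P = 391 - (1/2)·500 = 141.

141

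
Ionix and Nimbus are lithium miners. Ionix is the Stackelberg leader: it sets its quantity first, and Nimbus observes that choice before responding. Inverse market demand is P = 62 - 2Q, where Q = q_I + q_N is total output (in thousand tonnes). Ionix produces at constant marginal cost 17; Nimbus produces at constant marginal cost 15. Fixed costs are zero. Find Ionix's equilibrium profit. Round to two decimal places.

115.56

Solve by backward induction. Given q_I, the follower Nimbus maximises π_N = (62 - 2q_I - 2q_N)q_N - 15q_N.
Setting the follower's marginal profit to zero, 47 - 2q_I - 4q_N = 0, i.e. q_N = (47 - 2q_I)/4.
Ionix substitutes q_N(q_I) into its own profit: π_I = q_I(62 - 2q_I - (47 - 2q_I)/2) - 17q_I = (77/2 - q_I)q_I - 17q_I.
The leader's first-order condition 43/2 - 2q_I = 0 yields q_I = 43/4.
Then q_N = (47 - 2·(43/4))/4 = 51/8.
Price P = 62 - 2·(137/8) = 111/4.
Ionix's profit: (111/4 - 17)·(43/4) = 1849/16.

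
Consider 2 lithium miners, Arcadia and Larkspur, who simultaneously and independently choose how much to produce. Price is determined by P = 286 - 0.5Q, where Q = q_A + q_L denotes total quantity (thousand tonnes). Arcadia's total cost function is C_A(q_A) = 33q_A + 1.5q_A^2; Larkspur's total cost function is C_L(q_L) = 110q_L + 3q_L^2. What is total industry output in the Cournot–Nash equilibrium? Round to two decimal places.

81.46

Arcadia's profit: π_A = (286 - 0.5Q)q_A - (33q_A + (3/2)q_A²). Setting ∂π_A/∂q_A = 0: 253 - 4q_A - (1/2)(q_L) = 0.
Larkspur's first-order condition: 176 - 7q_L - (1/2)(q_A) = 0.
Rearranging gives the reaction functions q_A = (253 - (1/2)q_L)/4 and q_L = (176 - (1/2)q_A)/7.
Substituting one into the other gives q_A = 60.6486 and q_L = 770/37.
Total output Q = 60.6486 + 770/37 = 81.4595.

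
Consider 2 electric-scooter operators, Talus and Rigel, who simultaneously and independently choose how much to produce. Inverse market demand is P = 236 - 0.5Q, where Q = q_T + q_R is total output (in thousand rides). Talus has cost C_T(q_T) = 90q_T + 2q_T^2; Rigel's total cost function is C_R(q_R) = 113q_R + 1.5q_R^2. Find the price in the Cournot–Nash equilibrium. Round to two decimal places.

Talus's profit: π_T = (236 - 0.5Q)q_T - (90q_T + 2q_T²). Setting ∂π_T/∂q_T = 0: 146 - 5q_T - (1/2)(q_R) = 0.
Rigel's first-order condition: 123 - 4q_R - (1/2)(q_T) = 0.
So q_T = (146 - (1/2)q_R)/5 and q_R = (123 - (1/2)q_T)/4.
Substituting one into the other gives q_T = 26.4557 and q_R = 27.4430.
Total output Q = 53.8987, so price P = 236 - (1/2)·53.8987 = 209.0506.

209.05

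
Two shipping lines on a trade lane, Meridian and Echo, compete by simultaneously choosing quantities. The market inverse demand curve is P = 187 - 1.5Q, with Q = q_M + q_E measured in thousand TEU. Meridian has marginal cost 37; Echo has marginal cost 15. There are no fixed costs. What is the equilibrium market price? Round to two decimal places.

Meridian's profit: π_M = (187 - 1.5Q)q_M - (37q_M). Setting ∂π_M/∂q_M = 0: 150 - 3q_M - (3/2)(q_E) = 0.
Echo's first-order condition: 172 - 3q_E - (3/2)(q_M) = 0.
Best responses: q_M = (150 - (3/2)q_E)/3, q_E = (172 - (3/2)q_M)/3.
Solving the pair: q_M = 256/9, q_E = 388/9.
Total output Q = 644/9, so price P = 187 - (3/2)·(644/9) = 239/3.

79.67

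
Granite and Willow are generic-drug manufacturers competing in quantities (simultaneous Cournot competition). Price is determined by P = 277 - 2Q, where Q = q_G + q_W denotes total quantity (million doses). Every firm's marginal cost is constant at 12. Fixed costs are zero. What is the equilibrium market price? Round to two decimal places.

Each firm earns π_i = (277 - 2Q)q_i - 12q_i.
Setting ∂π_i/∂q_i = 0 with rivals' quantities fixed: 265 - 4q_i - 2q_j = 0.
By symmetry each firm produces the same amount; substituting q_j = q_i yields q_i = 265/6.
Total output Q = 265/3, so price P = 277 - 2·(265/3) = 301/3.

100.33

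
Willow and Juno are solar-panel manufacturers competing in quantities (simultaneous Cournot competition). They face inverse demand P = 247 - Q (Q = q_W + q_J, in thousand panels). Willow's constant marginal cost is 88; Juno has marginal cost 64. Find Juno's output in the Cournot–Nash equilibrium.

Willow's profit: π_W = (247 - Q)q_W - (88q_W). Setting ∂π_W/∂q_W = 0: 159 - 2q_W - (q_J) = 0.
Juno's profit: π_J = (247 - Q)q_J - (64q_J). Setting ∂π_J/∂q_J = 0: 183 - 2q_J - (q_W) = 0.
Best responses: q_W = (159 - q_J)/2, q_J = (183 - q_W)/2.
Substituting one into the other gives q_W = 45 and q_J = 69.

69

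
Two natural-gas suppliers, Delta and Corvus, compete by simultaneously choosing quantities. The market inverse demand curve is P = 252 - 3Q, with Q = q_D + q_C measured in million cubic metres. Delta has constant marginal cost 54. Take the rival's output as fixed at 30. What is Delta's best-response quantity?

With the rival's output fixed at 30, Delta's profit is π_D = (252 - 3·30 - 3q_D)q_D - (54q_D) = (162 - 3q_D)q_D - (54q_D).
∂π_D/∂q_D = 108 - 6q_D = 0, so q_D = 18.

18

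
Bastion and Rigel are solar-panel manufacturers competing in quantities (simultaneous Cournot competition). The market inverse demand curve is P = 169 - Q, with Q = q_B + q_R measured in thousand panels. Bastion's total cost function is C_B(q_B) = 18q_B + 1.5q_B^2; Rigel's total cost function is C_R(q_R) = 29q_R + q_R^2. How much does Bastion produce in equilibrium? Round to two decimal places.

Bastion's profit: π_B = (169 - Q)q_B - (18q_B + (3/2)q_B²). Setting ∂π_B/∂q_B = 0: 151 - 5q_B - (q_R) = 0.
Rigel's profit: π_R = (169 - Q)q_R - (29q_R + q_R²). Setting ∂π_R/∂q_R = 0: 140 - 4q_R - (q_B) = 0.
Best responses: q_B = (151 - q_R)/5, q_R = (140 - q_B)/4.
Solving the pair: q_B = 464/19, q_R = 549/19.

24.42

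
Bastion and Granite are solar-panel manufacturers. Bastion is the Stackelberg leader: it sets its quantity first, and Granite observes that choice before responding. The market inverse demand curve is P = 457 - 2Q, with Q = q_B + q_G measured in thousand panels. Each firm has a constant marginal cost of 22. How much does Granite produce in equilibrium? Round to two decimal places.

Solve by backward induction. Given q_B, the follower Granite maximises π_G = (457 - 2q_B - 2q_G)q_G - 22q_G.
Follower FOC: 435 - 2q_B - 4q_G = 0, so q_G(q_B) = (435 - 2q_B)/4.
The leader anticipates this reaction. Substituting into P = 457 - 2Q gives P = 479/2 - q_B, so π_B = (479/2 - q_B)q_B - 22q_B.
Maximising: ∂π_B/∂q_B = 435/2 - 2q_B = 0, giving q_B = 435/4.
Then q_G = (435 - 2·(435/4))/4 = 435/8.

54.38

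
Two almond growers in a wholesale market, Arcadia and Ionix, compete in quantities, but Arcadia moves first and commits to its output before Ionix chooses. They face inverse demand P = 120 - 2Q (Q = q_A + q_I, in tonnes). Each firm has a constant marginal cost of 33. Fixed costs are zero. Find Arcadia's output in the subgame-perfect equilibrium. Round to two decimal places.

Solve by backward induction. Given q_A, the follower Ionix maximises π_I = (120 - 2q_A - 2q_I)q_I - 33q_I.
Follower FOC: 87 - 2q_A - 4q_I = 0, so q_I(q_A) = (87 - 2q_A)/4.
The leader anticipates this reaction. Substituting into P = 120 - 2Q gives P = 153/2 - q_A, so π_A = (153/2 - q_A)q_A - 33q_A.
Maximising: ∂π_A/∂q_A = 87/2 - 2q_A = 0, giving q_A = 87/4.
Then q_I = (87 - 2·(87/4))/4 = 87/8.

21.75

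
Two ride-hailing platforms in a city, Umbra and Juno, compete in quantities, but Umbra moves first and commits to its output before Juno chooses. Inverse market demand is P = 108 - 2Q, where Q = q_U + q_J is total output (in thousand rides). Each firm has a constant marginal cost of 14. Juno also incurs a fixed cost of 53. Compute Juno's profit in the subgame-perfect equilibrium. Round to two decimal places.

The follower Juno best-responds to any q_U: π_J = (108 - 2Q)q_J - 14q_J.
Follower FOC: 94 - 2q_U - 4q_J = 0, so q_J(q_U) = (94 - 2q_U)/4.
Umbra substitutes q_J(q_U) into its own profit: π_U = q_U(108 - 2q_U - (94 - 2q_U)/2) - 14q_U = (61 - q_U)q_U - 14q_U.
Maximising: ∂π_U/∂q_U = 47 - 2q_U = 0, giving q_U = 47/2.
Then q_J = (94 - 2·(47/2))/4 = 47/4.
Price P = 108 - 2·(141/4) = 75/2.
Juno's profit: (75/2 - 14)·(47/4) - 53 = 1785/8.

223.13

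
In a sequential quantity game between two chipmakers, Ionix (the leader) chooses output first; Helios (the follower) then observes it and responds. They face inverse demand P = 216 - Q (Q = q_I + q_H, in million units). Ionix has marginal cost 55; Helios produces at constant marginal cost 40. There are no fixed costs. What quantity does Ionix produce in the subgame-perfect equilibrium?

73

The follower Helios best-responds to any q_I: π_H = (216 - Q)q_H - 40q_H.
∂π_H/∂q_H = 176 - q_I - 2q_H = 0 gives the reaction function q_H = (176 - q_I)/2.
The leader anticipates this reaction. Substituting into P = 216 - Q gives P = 128 - (1/2)q_I, so π_I = (128 - (1/2)q_I)q_I - 55q_I.
The leader's first-order condition 73 - q_I = 0 yields q_I = 73.
Then q_H = (176 - 73)/2 = 103/2.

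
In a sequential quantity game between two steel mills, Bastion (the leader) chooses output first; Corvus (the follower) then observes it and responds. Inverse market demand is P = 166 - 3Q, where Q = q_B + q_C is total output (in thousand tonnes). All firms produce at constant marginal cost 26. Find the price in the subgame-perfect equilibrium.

61

Solve by backward induction. Given q_B, the follower Corvus maximises π_C = (166 - 3q_B - 3q_C)q_C - 26q_C.
∂π_C/∂q_C = 140 - 3q_B - 6q_C = 0 gives the reaction function q_C = (140 - 3q_B)/6.
Bastion substitutes q_C(q_B) into its own profit: π_B = q_B(166 - 3q_B - (140 - 3q_B)/2) - 26q_B = (96 - (3/2)q_B)q_B - 26q_B.
Maximising: ∂π_B/∂q_B = 70 - 3q_B = 0, giving q_B = 70/3.
Then q_C = (140 - 3·(70/3))/6 = 35/3.
Total output Q = 35, so price P = 166 - 3·35 = 61.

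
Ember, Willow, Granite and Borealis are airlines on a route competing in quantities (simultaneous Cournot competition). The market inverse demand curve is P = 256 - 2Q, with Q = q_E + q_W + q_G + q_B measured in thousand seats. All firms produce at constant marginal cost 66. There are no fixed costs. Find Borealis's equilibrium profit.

722

A representative firm's profit is π_i = q_i(256 - 2Q) - 66q_i.
First-order condition (treating rivals' output as given): 190 - 4q_i - 2·Σ_{j≠i} q_j = 0.
With identical firms every q_j equals q_i, so Σ_{j≠i} q_j = 3q_i and 190 = 10q_i, giving q_i = 19.
Price P = 256 - 2·76 = 104.
Borealis's profit: (104 - 66)·19 = 722.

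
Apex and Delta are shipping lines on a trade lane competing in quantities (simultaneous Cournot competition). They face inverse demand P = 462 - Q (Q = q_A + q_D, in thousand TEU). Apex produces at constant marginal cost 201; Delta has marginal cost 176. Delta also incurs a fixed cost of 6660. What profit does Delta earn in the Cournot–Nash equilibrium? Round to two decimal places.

Apex's profit: π_A = (462 - Q)q_A - (201q_A). Setting ∂π_A/∂q_A = 0: 261 - 2q_A - (q_D) = 0.
Delta's profit: π_D = (462 - Q)q_D - (176q_D). Setting ∂π_D/∂q_D = 0: 286 - 2q_D - (q_A) = 0.
Rearranging gives the reaction functions q_A = (261 - q_D)/2 and q_D = (286 - q_A)/2.
Solving the pair: q_A = 236/3, q_D = 311/3.
Price P = 462 - 547/3 = 839/3.
Delta's profit: (839/3 - 176)·(311/3) - 6660 = 4086.7778.

4086.78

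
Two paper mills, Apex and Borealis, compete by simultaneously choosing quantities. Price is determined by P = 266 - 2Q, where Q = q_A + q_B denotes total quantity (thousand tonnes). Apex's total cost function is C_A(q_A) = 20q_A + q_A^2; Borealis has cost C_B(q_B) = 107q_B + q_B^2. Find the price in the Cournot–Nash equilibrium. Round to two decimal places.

Apex's profit: π_A = (266 - 2Q)q_A - (20q_A + q_A²). Setting ∂π_A/∂q_A = 0: 246 - 6q_A - 2(q_B) = 0.
Borealis's profit: π_B = (266 - 2Q)q_B - (107q_B + q_B²). Setting ∂π_B/∂q_B = 0: 159 - 6q_B - 2(q_A) = 0.
Best responses: q_A = (246 - 2q_B)/6, q_B = (159 - 2q_A)/6.
Solving the pair: q_A = 579/16, q_B = 231/16.
Total output Q = 405/8, so price P = 266 - 2·(405/8) = 659/4.

164.75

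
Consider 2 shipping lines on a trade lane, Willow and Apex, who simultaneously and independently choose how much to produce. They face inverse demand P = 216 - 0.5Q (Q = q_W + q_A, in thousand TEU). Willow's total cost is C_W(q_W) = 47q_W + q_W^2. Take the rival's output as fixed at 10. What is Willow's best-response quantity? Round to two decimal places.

With the rival's output fixed at 10, Willow's profit is π_W = (216 - (1/2)·10 - (1/2)q_W)q_W - (47q_W + q_W²) = (211 - (1/2)q_W)q_W - (47q_W + q_W²).
∂π_W/∂q_W = 164 - 3q_W = 0, so q_W = 164/3.

54.67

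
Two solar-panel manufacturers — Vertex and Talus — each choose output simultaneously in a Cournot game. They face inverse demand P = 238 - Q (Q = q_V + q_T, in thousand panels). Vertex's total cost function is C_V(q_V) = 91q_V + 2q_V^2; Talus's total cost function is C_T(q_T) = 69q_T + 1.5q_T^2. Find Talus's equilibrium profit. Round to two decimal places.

2234.51

Vertex's profit: π_V = (238 - Q)q_V - (91q_V + 2q_V²). Setting ∂π_V/∂q_V = 0: 147 - 6q_V - (q_T) = 0.
Talus's first-order condition: 169 - 5q_T - (q_V) = 0.
So q_V = (147 - q_T)/6 and q_T = (169 - q_V)/5.
Substituting one into the other gives q_V = 566/29 and q_T = 867/29.
Price P = 238 - 1433/29 = 188.5862.
Talus's profit: 188.5862·(867/29) - 69·(867/29) - (3/2)(867/29)² = 2234.5095.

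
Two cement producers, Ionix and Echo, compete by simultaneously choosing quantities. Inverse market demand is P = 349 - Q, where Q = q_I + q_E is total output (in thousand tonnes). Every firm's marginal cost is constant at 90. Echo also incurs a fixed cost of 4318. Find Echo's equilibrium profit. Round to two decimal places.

Each firm earns π_i = (349 - Q)q_i - 90q_i.
Setting ∂π_i/∂q_i = 0 with rivals' quantities fixed: 259 - 2q_i - q_j = 0.
By symmetry each firm produces the same amount; substituting q_j = q_i yields q_i = 259/3.
Price P = 349 - 518/3 = 529/3.
Echo's profit: (529/3 - 90)·(259/3) - 4318 = 3135.4444.

3135.44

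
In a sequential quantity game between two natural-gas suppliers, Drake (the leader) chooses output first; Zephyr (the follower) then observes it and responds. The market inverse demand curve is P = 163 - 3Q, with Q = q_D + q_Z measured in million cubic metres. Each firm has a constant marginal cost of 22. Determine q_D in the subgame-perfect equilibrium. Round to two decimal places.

23.50

The follower Zephyr best-responds to any q_D: π_Z = (163 - 3Q)q_Z - 22q_Z.
Follower FOC: 141 - 3q_D - 6q_Z = 0, so q_Z(q_D) = (141 - 3q_D)/6.
The leader anticipates this reaction. Substituting into P = 163 - 3Q gives P = 185/2 - (3/2)q_D, so π_D = (185/2 - (3/2)q_D)q_D - 22q_D.
Leader FOC: 141/2 - 3q_D = 0, so q_D = 47/2.
Then q_Z = (141 - 3·(47/2))/6 = 47/4.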